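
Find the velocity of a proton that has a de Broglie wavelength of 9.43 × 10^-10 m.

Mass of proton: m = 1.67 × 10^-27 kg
4.21 × 10^2 m/s

From the de Broglie relation λ = h/(mv), we solve for v:

v = h/(mλ)
v = (6.626 × 10^-34 J·s) / (1.67 × 10^-27 kg × 9.43 × 10^-10 m)
v = 4.21 × 10^2 m/s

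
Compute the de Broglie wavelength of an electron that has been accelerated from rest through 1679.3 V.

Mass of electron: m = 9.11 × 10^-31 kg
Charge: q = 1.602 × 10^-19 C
2.99 × 10^-11 m

When a particle is accelerated through voltage V, it gains kinetic energy KE = qV.

The de Broglie wavelength is then λ = h/√(2mqV):

λ = h/√(2mqV)
λ = (6.626 × 10^-34 J·s) / √(2 × 9.11 × 10^-31 kg × 1.602 × 10^-19 C × 1679.3 V)
λ = 2.99 × 10^-11 m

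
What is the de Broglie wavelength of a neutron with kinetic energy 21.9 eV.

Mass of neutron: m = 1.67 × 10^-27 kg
6.12 × 10^-12 m

Using λ = h/√(2mKE):

First convert KE to Joules: KE = 21.9 eV = 3.509 × 10^-18 J

λ = h/√(2mKE)
λ = (6.626 × 10^-34 J·s) / √(2 × 1.67 × 10^-27 kg × 3.509 × 10^-18 J)
λ = 6.12 × 10^-12 m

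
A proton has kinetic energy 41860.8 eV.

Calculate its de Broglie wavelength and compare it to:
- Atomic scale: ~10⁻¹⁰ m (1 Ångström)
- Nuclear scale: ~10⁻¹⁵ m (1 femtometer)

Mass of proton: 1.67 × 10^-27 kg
λ = 1.40 × 10^-13 m, which is between nuclear and atomic scales.

Using λ = h/√(2mKE):

KE = 41860.8 eV = 6.707 × 10^-15 J

λ = h/√(2mKE)
λ = (6.626 × 10^-34 J·s) / √(2 × 1.67 × 10^-27 kg × 6.707 × 10^-15 J)
λ = 1.40 × 10^-13 m

Comparison:
- Atomic scale (10⁻¹⁰ m): λ is 0.0014× this size
- Nuclear scale (10⁻¹⁵ m): λ is 1.4e+02× this size

The wavelength is between nuclear and atomic scales.

This wavelength is appropriate for probing atomic structure but too large for nuclear physics experiments.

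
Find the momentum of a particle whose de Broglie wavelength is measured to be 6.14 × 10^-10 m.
1.08 × 10^-24 kg·m/s

From the de Broglie relation λ = h/p, we solve for p:

p = h/λ
p = (6.626 × 10^-34 J·s) / (6.14 × 10^-10 m)
p = 1.08 × 10^-24 kg·m/s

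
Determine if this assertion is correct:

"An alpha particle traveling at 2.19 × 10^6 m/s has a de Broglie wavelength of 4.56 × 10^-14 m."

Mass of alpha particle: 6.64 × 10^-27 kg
True

The claim is correct.

Using λ = h/(mv):
λ = (6.626 × 10^-34 J·s) / (6.64 × 10^-27 kg × 2.19 × 10^6 m/s)
λ = 4.56 × 10^-14 m

This matches the claimed value.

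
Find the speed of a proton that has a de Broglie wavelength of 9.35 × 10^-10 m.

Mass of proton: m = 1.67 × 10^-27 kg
4.24 × 10^2 m/s

From the de Broglie relation λ = h/(mv), we solve for v:

v = h/(mλ)
v = (6.626 × 10^-34 J·s) / (1.67 × 10^-27 kg × 9.35 × 10^-10 m)
v = 4.24 × 10^2 m/s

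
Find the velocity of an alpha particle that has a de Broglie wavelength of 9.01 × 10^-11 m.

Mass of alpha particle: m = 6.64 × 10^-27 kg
1.11 × 10^3 m/s

From the de Broglie relation λ = h/(mv), we solve for v:

v = h/(mλ)
v = (6.626 × 10^-34 J·s) / (6.64 × 10^-27 kg × 9.01 × 10^-11 m)
v = 1.11 × 10^3 m/s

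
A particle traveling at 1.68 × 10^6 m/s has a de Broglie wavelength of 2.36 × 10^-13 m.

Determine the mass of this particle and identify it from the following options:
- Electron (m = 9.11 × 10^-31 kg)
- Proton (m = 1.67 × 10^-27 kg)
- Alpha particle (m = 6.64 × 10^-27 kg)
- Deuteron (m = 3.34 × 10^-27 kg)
The particle is a proton.

From λ = h/(mv), solve for mass:

m = h/(λv)
m = (6.626 × 10^-34 J·s) / (2.36 × 10^-13 m × 1.68 × 10^6 m/s)
m = 1.67 × 10^-27 kg

Comparing with the listed masses, this is closest to a proton.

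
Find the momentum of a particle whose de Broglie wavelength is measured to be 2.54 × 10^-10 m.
2.61 × 10^-24 kg·m/s

From the de Broglie relation λ = h/p, we solve for p:

p = h/λ
p = (6.626 × 10^-34 J·s) / (2.54 × 10^-10 m)
p = 2.61 × 10^-24 kg·m/s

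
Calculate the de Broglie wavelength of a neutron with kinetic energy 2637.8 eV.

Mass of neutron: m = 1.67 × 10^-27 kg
5.58 × 10^-13 m

Using λ = h/√(2mKE):

First convert KE to Joules: KE = 2637.8 eV = 4.226 × 10^-16 J

λ = h/√(2mKE)
λ = (6.626 × 10^-34 J·s) / √(2 × 1.67 × 10^-27 kg × 4.226 × 10^-16 J)
λ = 5.58 × 10^-13 m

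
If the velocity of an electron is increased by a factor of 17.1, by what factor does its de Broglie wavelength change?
The wavelength decreases by a factor of 17.1.

From λ = h/(mv), the wavelength is inversely proportional to velocity:

λ ∝ 1/v

If v → 17.1v, then λ → λ/17.1

When velocity is increased by a factor of 17.1, the wavelength decreases by a factor of 17.1.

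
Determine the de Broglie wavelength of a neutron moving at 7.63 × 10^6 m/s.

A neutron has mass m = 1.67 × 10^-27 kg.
5.20 × 10^-14 m

Using the de Broglie relation λ = h/(mv):

λ = h/(mv)
λ = (6.626 × 10^-34 J·s) / (1.67 × 10^-27 kg × 7.63 × 10^6 m/s)
λ = 5.20 × 10^-14 m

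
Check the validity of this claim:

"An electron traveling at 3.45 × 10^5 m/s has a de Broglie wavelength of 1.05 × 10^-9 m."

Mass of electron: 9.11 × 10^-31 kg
False

The claim is incorrect.

Using λ = h/(mv):
λ = (6.626 × 10^-34 J·s) / (9.11 × 10^-31 kg × 3.45 × 10^5 m/s)
λ = 2.11 × 10^-9 m

The actual wavelength differs from the claimed 1.05 × 10^-9 m.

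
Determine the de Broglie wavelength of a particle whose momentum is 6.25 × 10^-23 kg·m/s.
1.06 × 10^-11 m

Using the de Broglie relation λ = h/p:

λ = h/p
λ = (6.626 × 10^-34 J·s) / (6.25 × 10^-23 kg·m/s)
λ = 1.06 × 10^-11 m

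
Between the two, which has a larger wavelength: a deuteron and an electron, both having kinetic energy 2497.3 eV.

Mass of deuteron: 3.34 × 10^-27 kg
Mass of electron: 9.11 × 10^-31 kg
The electron has the longer wavelength.

Using λ = h/√(2mKE):

For deuteron: λ₁ = h/√(2m₁KE) = 4.05 × 10^-13 m
For electron: λ₂ = h/√(2m₂KE) = 2.45 × 10^-11 m

Since λ ∝ 1/√m at constant kinetic energy, the lighter particle has the longer wavelength.

The electron has the longer de Broglie wavelength.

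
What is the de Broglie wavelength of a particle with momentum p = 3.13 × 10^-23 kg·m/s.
2.12 × 10^-11 m

Using the de Broglie relation λ = h/p:

λ = h/p
λ = (6.626 × 10^-34 J·s) / (3.13 × 10^-23 kg·m/s)
λ = 2.12 × 10^-11 m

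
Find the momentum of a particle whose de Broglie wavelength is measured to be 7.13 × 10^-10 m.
9.29 × 10^-25 kg·m/s

From the de Broglie relation λ = h/p, we solve for p:

p = h/λ
p = (6.626 × 10^-34 J·s) / (7.13 × 10^-10 m)
p = 9.29 × 10^-25 kg·m/s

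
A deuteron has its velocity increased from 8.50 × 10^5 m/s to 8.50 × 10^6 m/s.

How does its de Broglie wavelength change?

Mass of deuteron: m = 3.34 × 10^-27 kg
The wavelength decreases by a factor of 10.

Using λ = h/(mv):

Initial wavelength: λ₁ = h/(mv₁) = 2.33 × 10^-13 m
Final wavelength: λ₂ = h/(mv₂) = 2.33 × 10^-14 m

Since λ ∝ 1/v, when velocity increases by a factor of 10, the wavelength decreases by a factor of 10.

λ₂/λ₁ = v₁/v₂ = 1/10

The wavelength decreases by a factor of 10.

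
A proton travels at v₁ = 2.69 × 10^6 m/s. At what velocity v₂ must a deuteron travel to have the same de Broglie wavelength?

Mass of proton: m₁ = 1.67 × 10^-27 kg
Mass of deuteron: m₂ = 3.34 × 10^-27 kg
v₂ = 1.34 × 10^6 m/s

For equal de Broglie wavelengths: λ₁ = λ₂

h/(m₁v₁) = h/(m₂v₂)
m₁v₁ = m₂v₂
v₂ = v₁ · (m₁/m₂)

v₂ = 2.69 × 10^6 m/s × (1.67 × 10^-27 kg / 3.34 × 10^-27 kg)
v₂ = 1.34 × 10^6 m/s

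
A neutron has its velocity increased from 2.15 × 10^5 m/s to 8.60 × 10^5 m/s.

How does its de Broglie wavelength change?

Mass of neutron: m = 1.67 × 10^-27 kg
The wavelength decreases by a factor of 4.

Using λ = h/(mv):

Initial wavelength: λ₁ = h/(mv₁) = 1.85 × 10^-12 m
Final wavelength: λ₂ = h/(mv₂) = 4.61 × 10^-13 m

Since λ ∝ 1/v, when velocity increases by a factor of 4, the wavelength decreases by a factor of 4.

λ₂/λ₁ = v₁/v₂ = 1/4

The wavelength decreases by a factor of 4.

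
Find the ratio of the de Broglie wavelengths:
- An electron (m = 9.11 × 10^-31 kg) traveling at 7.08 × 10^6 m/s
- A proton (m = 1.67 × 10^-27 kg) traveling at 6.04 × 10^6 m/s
λ₁/λ₂ = 1.56 × 10^3

Using λ = h/(mv):

λ₁ = h/(m₁v₁) = 1.03 × 10^-10 m
λ₂ = h/(m₂v₂) = 6.57 × 10^-14 m

Ratio λ₁/λ₂ = (m₂v₂)/(m₁v₁)
         = (1.67 × 10^-27 kg × 6.04 × 10^6 m/s) / (9.11 × 10^-31 kg × 7.08 × 10^6 m/s)
         = 1.56 × 10^3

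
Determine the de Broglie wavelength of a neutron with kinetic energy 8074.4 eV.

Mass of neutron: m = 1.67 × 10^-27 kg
3.19 × 10^-13 m

Using λ = h/√(2mKE):

First convert KE to Joules: KE = 8074.4 eV = 1.294 × 10^-15 J

λ = h/√(2mKE)
λ = (6.626 × 10^-34 J·s) / √(2 × 1.67 × 10^-27 kg × 1.294 × 10^-15 J)
λ = 3.19 × 10^-13 m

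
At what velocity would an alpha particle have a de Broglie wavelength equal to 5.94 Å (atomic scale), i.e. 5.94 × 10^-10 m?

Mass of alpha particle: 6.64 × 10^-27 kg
1.68 × 10^2 m/s

From λ = h/(mv), solve for v:

v = h/(mλ)
v = (6.626 × 10^-34 J·s) / (6.64 × 10^-27 kg × 5.94 × 10^-10 m)
v = 1.68 × 10^2 m/s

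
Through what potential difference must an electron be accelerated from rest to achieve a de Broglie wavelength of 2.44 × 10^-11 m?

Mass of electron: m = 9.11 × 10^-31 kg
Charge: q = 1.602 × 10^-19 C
2.53 × 10^3 V

From λ = h/√(2mqV), we solve for V:

λ² = h²/(2mqV)
V = h²/(2mqλ²)
V = (6.626 × 10^-34 J·s)² / (2 × 9.11 × 10^-31 kg × 1.602 × 10^-19 C × (2.44 × 10^-11 m)²)
V = 2.53 × 10^3 V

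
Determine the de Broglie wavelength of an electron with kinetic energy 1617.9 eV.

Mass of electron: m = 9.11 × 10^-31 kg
3.05 × 10^-11 m

Using λ = h/√(2mKE):

First convert KE to Joules: KE = 1617.9 eV = 2.592 × 10^-16 J

λ = h/√(2mKE)
λ = (6.626 × 10^-34 J·s) / √(2 × 9.11 × 10^-31 kg × 2.592 × 10^-16 J)
λ = 3.05 × 10^-11 m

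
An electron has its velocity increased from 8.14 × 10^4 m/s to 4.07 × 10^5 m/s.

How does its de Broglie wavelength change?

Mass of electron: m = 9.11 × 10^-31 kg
The wavelength decreases by a factor of 5.

Using λ = h/(mv):

Initial wavelength: λ₁ = h/(mv₁) = 8.94 × 10^-9 m
Final wavelength: λ₂ = h/(mv₂) = 1.79 × 10^-9 m

Since λ ∝ 1/v, when velocity increases by a factor of 5, the wavelength decreases by a factor of 5.

λ₂/λ₁ = v₁/v₂ = 1/5

The wavelength decreases by a factor of 5.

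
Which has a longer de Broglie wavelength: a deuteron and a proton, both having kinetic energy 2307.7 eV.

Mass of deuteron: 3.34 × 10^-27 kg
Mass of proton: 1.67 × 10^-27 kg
The proton has the longer wavelength.

Using λ = h/√(2mKE):

For deuteron: λ₁ = h/√(2m₁KE) = 4.22 × 10^-13 m
For proton: λ₂ = h/√(2m₂KE) = 5.96 × 10^-13 m

Since λ ∝ 1/√m at constant kinetic energy, the lighter particle has the longer wavelength.

The proton has the longer de Broglie wavelength.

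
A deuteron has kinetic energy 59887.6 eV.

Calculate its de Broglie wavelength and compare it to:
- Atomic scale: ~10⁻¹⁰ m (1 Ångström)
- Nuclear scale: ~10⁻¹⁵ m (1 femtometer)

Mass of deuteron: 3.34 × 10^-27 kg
λ = 8.28 × 10^-14 m, which is between nuclear and atomic scales.

Using λ = h/√(2mKE):

KE = 59887.6 eV = 9.595 × 10^-15 J

λ = h/√(2mKE)
λ = (6.626 × 10^-34 J·s) / √(2 × 3.34 × 10^-27 kg × 9.595 × 10^-15 J)
λ = 8.28 × 10^-14 m

Comparison:
- Atomic scale (10⁻¹⁰ m): λ is 0.00083× this size
- Nuclear scale (10⁻¹⁵ m): λ is 83× this size

The wavelength is between nuclear and atomic scales.

This wavelength is appropriate for probing atomic structure but too large for nuclear physics experiments.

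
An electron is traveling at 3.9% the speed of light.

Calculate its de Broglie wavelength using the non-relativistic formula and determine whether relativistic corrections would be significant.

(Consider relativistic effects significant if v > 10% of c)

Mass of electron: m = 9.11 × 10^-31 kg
No, relativistic corrections are not needed.

Using the non-relativistic de Broglie formula λ = h/(mv):

v = 3.9% × c = 1.169 × 10^7 m/s

λ = h/(mv)
λ = (6.626 × 10^-34 J·s) / (9.11 × 10^-31 kg × 1.169 × 10^7 m/s)
λ = 6.22 × 10^-11 m

Since v = 3.9% of c < 10% of c, relativistic corrections are NOT significant and this non-relativistic result is a good approximation.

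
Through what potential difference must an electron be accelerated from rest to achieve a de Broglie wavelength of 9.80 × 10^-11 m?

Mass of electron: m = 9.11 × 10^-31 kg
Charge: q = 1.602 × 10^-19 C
157 V

From λ = h/√(2mqV), we solve for V:

λ² = h²/(2mqV)
V = h²/(2mqλ²)
V = (6.626 × 10^-34 J·s)² / (2 × 9.11 × 10^-31 kg × 1.602 × 10^-19 C × (9.80 × 10^-11 m)²)
V = 157 V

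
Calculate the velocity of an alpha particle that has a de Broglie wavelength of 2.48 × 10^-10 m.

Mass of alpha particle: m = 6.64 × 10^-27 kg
4.02 × 10^2 m/s

From the de Broglie relation λ = h/(mv), we solve for v:

v = h/(mλ)
v = (6.626 × 10^-34 J·s) / (6.64 × 10^-27 kg × 2.48 × 10^-10 m)
v = 4.02 × 10^2 m/s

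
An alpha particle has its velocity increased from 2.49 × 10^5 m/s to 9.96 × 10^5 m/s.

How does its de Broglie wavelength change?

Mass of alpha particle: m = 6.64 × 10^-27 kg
The wavelength decreases by a factor of 4.

Using λ = h/(mv):

Initial wavelength: λ₁ = h/(mv₁) = 4.01 × 10^-13 m
Final wavelength: λ₂ = h/(mv₂) = 1.00 × 10^-13 m

Since λ ∝ 1/v, when velocity increases by a factor of 4, the wavelength decreases by a factor of 4.

λ₂/λ₁ = v₁/v₂ = 1/4

The wavelength decreases by a factor of 4.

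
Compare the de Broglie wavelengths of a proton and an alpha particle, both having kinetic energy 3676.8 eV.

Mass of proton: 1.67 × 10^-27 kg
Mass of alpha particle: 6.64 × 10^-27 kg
The proton has the longer wavelength.

Using λ = h/√(2mKE):

For proton: λ₁ = h/√(2m₁KE) = 4.72 × 10^-13 m
For alpha particle: λ₂ = h/√(2m₂KE) = 2.37 × 10^-13 m

Since λ ∝ 1/√m at constant kinetic energy, the lighter particle has the longer wavelength.

The proton has the longer de Broglie wavelength.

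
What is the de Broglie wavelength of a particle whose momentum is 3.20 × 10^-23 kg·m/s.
2.07 × 10^-11 m

Using the de Broglie relation λ = h/p:

λ = h/p
λ = (6.626 × 10^-34 J·s) / (3.20 × 10^-23 kg·m/s)
λ = 2.07 × 10^-11 m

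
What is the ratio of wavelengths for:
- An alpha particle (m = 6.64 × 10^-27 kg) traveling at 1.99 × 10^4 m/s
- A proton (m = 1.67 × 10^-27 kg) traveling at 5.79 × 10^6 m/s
λ₁/λ₂ = 73.2

Using λ = h/(mv):

λ₁ = h/(m₁v₁) = 5.01 × 10^-12 m
λ₂ = h/(m₂v₂) = 6.85 × 10^-14 m

Ratio λ₁/λ₂ = (m₂v₂)/(m₁v₁)
         = (1.67 × 10^-27 kg × 5.79 × 10^6 m/s) / (6.64 × 10^-27 kg × 1.99 × 10^4 m/s)
         = 73.2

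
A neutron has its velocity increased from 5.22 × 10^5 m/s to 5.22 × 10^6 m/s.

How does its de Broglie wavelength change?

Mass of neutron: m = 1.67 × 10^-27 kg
The wavelength decreases by a factor of 10.

Using λ = h/(mv):

Initial wavelength: λ₁ = h/(mv₁) = 7.60 × 10^-13 m
Final wavelength: λ₂ = h/(mv₂) = 7.60 × 10^-14 m

Since λ ∝ 1/v, when velocity increases by a factor of 10, the wavelength decreases by a factor of 10.

λ₂/λ₁ = v₁/v₂ = 1/10

The wavelength decreases by a factor of 10.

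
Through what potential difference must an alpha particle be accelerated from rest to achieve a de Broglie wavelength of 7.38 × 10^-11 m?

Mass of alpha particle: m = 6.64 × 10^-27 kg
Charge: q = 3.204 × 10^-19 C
1.89 × 10^-2 V

From λ = h/√(2mqV), we solve for V:

λ² = h²/(2mqV)
V = h²/(2mqλ²)
V = (6.626 × 10^-34 J·s)² / (2 × 6.64 × 10^-27 kg × 3.204 × 10^-19 C × (7.38 × 10^-11 m)²)
V = 1.89 × 10^-2 V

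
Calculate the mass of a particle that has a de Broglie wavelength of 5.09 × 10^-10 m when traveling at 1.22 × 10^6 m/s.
1.07 × 10^-30 kg

From the de Broglie relation λ = h/(mv), we solve for m:

m = h/(λv)
m = (6.626 × 10^-34 J·s) / (5.09 × 10^-10 m × 1.22 × 10^6 m/s)
m = 1.07 × 10^-30 kg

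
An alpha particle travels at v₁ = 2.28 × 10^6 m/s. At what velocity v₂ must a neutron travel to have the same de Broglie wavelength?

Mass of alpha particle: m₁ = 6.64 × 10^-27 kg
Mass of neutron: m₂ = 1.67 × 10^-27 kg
v₂ = 9.07 × 10^6 m/s

For equal de Broglie wavelengths: λ₁ = λ₂

h/(m₁v₁) = h/(m₂v₂)
m₁v₁ = m₂v₂
v₂ = v₁ · (m₁/m₂)

v₂ = 2.28 × 10^6 m/s × (6.64 × 10^-27 kg / 1.67 × 10^-27 kg)
v₂ = 9.07 × 10^6 m/s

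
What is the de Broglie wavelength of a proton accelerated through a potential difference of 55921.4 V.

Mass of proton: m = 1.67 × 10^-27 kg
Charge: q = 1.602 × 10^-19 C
1.21 × 10^-13 m

When a particle is accelerated through voltage V, it gains kinetic energy KE = qV.

The de Broglie wavelength is then λ = h/√(2mqV):

λ = h/√(2mqV)
λ = (6.626 × 10^-34 J·s) / √(2 × 1.67 × 10^-27 kg × 1.602 × 10^-19 C × 55921.4 V)
λ = 1.21 × 10^-13 m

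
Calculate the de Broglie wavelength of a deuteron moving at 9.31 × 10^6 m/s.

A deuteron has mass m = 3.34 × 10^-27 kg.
2.13 × 10^-14 m

Using the de Broglie relation λ = h/(mv):

λ = h/(mv)
λ = (6.626 × 10^-34 J·s) / (3.34 × 10^-27 kg × 9.31 × 10^6 m/s)
λ = 2.13 × 10^-14 m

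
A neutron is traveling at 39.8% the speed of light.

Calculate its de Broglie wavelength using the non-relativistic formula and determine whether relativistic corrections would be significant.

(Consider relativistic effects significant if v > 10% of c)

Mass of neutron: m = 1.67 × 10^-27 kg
Yes, relativistic corrections are needed.

Using the non-relativistic de Broglie formula λ = h/(mv):

v = 39.8% × c = 1.193 × 10^8 m/s

λ = h/(mv)
λ = (6.626 × 10^-34 J·s) / (1.67 × 10^-27 kg × 1.193 × 10^8 m/s)
λ = 3.33 × 10^-15 m

Since v = 39.8% of c > 10% of c, relativistic corrections ARE significant and the actual wavelength would differ from this non-relativistic estimate.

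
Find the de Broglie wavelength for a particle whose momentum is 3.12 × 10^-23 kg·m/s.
2.12 × 10^-11 m

Using the de Broglie relation λ = h/p:

λ = h/p
λ = (6.626 × 10^-34 J·s) / (3.12 × 10^-23 kg·m/s)
λ = 2.12 × 10^-11 m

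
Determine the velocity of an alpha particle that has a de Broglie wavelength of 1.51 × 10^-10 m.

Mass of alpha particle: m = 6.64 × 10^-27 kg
6.61 × 10^2 m/s

From the de Broglie relation λ = h/(mv), we solve for v:

v = h/(mλ)
v = (6.626 × 10^-34 J·s) / (6.64 × 10^-27 kg × 1.51 × 10^-10 m)
v = 6.61 × 10^2 m/s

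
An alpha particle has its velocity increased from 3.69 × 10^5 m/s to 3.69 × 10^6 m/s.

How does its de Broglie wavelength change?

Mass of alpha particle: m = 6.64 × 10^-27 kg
The wavelength decreases by a factor of 10.

Using λ = h/(mv):

Initial wavelength: λ₁ = h/(mv₁) = 2.70 × 10^-13 m
Final wavelength: λ₂ = h/(mv₂) = 2.70 × 10^-14 m

Since λ ∝ 1/v, when velocity increases by a factor of 10, the wavelength decreases by a factor of 10.

λ₂/λ₁ = v₁/v₂ = 1/10

The wavelength decreases by a factor of 10.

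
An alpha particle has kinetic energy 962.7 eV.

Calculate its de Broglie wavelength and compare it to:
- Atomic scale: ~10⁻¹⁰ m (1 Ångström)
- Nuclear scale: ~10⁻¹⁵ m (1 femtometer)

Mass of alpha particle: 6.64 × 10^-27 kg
λ = 4.63 × 10^-13 m, which is between nuclear and atomic scales.

Using λ = h/√(2mKE):

KE = 962.7 eV = 1.542 × 10^-16 J

λ = h/√(2mKE)
λ = (6.626 × 10^-34 J·s) / √(2 × 6.64 × 10^-27 kg × 1.542 × 10^-16 J)
λ = 4.63 × 10^-13 m

Comparison:
- Atomic scale (10⁻¹⁰ m): λ is 0.0046× this size
- Nuclear scale (10⁻¹⁵ m): λ is 4.6e+02× this size

The wavelength is between nuclear and atomic scales.

This wavelength is appropriate for probing atomic structure but too large for nuclear physics experiments.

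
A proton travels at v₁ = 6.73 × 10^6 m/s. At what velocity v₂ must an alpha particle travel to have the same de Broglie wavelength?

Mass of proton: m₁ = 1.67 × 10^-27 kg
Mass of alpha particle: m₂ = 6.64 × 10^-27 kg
v₂ = 1.69 × 10^6 m/s

For equal de Broglie wavelengths: λ₁ = λ₂

h/(m₁v₁) = h/(m₂v₂)
m₁v₁ = m₂v₂
v₂ = v₁ · (m₁/m₂)

v₂ = 6.73 × 10^6 m/s × (1.67 × 10^-27 kg / 6.64 × 10^-27 kg)
v₂ = 1.69 × 10^6 m/s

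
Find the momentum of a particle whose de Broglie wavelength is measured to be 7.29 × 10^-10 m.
9.09 × 10^-25 kg·m/s

From the de Broglie relation λ = h/p, we solve for p:

p = h/λ
p = (6.626 × 10^-34 J·s) / (7.29 × 10^-10 m)
p = 9.09 × 10^-25 kg·m/s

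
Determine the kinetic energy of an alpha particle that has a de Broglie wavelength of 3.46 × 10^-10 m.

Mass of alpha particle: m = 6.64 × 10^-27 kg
2.76 × 10^-22 J (or 1.72 × 10^-3 eV)

From λ = h/√(2mKE), we solve for KE:

λ² = h²/(2mKE)
KE = h²/(2mλ²)
KE = (6.626 × 10^-34 J·s)² / (2 × 6.64 × 10^-27 kg × (3.46 × 10^-10 m)²)
KE = 2.76 × 10^-22 J
KE = 1.72 × 10^-3 eV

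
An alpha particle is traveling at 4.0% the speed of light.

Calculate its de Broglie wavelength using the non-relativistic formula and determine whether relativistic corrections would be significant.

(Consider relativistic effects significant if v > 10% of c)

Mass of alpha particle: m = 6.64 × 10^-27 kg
No, relativistic corrections are not needed.

Using the non-relativistic de Broglie formula λ = h/(mv):

v = 4.0% × c = 1.199 × 10^7 m/s

λ = h/(mv)
λ = (6.626 × 10^-34 J·s) / (6.64 × 10^-27 kg × 1.199 × 10^7 m/s)
λ = 8.32 × 10^-15 m

Since v = 4.0% of c < 10% of c, relativistic corrections are NOT significant and this non-relativistic result is a good approximation.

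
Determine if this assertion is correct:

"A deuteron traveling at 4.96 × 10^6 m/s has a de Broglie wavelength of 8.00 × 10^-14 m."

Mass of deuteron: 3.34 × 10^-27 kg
False

The claim is incorrect.

Using λ = h/(mv):
λ = (6.626 × 10^-34 J·s) / (3.34 × 10^-27 kg × 4.96 × 10^6 m/s)
λ = 4.00 × 10^-14 m

The actual wavelength differs from the claimed 8.00 × 10^-14 m.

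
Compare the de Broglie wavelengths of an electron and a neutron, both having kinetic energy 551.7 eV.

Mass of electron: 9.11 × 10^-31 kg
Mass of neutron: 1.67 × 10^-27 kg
The electron has the longer wavelength.

Using λ = h/√(2mKE):

For electron: λ₁ = h/√(2m₁KE) = 5.22 × 10^-11 m
For neutron: λ₂ = h/√(2m₂KE) = 1.22 × 10^-12 m

Since λ ∝ 1/√m at constant kinetic energy, the lighter particle has the longer wavelength.

The electron has the longer de Broglie wavelength.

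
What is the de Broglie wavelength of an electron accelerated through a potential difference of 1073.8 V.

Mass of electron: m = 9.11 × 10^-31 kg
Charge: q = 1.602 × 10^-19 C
3.74 × 10^-11 m

When a particle is accelerated through voltage V, it gains kinetic energy KE = qV.

The de Broglie wavelength is then λ = h/√(2mqV):

λ = h/√(2mqV)
λ = (6.626 × 10^-34 J·s) / √(2 × 9.11 × 10^-31 kg × 1.602 × 10^-19 C × 1073.8 V)
λ = 3.74 × 10^-11 m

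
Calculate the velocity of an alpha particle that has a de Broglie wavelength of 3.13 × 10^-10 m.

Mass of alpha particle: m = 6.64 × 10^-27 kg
3.19 × 10^2 m/s

From the de Broglie relation λ = h/(mv), we solve for v:

v = h/(mλ)
v = (6.626 × 10^-34 J·s) / (6.64 × 10^-27 kg × 3.13 × 10^-10 m)
v = 3.19 × 10^2 m/s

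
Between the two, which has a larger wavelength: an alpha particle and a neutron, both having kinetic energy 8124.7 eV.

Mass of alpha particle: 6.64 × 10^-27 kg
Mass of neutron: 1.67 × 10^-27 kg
The neutron has the longer wavelength.

Using λ = h/√(2mKE):

For alpha particle: λ₁ = h/√(2m₁KE) = 1.59 × 10^-13 m
For neutron: λ₂ = h/√(2m₂KE) = 3.18 × 10^-13 m

Since λ ∝ 1/√m at constant kinetic energy, the lighter particle has the longer wavelength.

The neutron has the longer de Broglie wavelength.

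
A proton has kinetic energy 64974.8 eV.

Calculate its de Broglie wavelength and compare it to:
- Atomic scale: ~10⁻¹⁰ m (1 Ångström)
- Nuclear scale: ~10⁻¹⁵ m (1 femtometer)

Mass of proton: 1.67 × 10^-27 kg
λ = 1.12 × 10^-13 m, which is between nuclear and atomic scales.

Using λ = h/√(2mKE):

KE = 64974.8 eV = 1.041 × 10^-14 J

λ = h/√(2mKE)
λ = (6.626 × 10^-34 J·s) / √(2 × 1.67 × 10^-27 kg × 1.041 × 10^-14 J)
λ = 1.12 × 10^-13 m

Comparison:
- Atomic scale (10⁻¹⁰ m): λ is 0.0011× this size
- Nuclear scale (10⁻¹⁵ m): λ is 1.1e+02× this size

The wavelength is between nuclear and atomic scales.

This wavelength is appropriate for probing atomic structure but too large for nuclear physics experiments.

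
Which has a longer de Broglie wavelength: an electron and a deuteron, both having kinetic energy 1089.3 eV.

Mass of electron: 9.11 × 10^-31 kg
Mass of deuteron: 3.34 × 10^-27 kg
The electron has the longer wavelength.

Using λ = h/√(2mKE):

For electron: λ₁ = h/√(2m₁KE) = 3.72 × 10^-11 m
For deuteron: λ₂ = h/√(2m₂KE) = 6.14 × 10^-13 m

Since λ ∝ 1/√m at constant kinetic energy, the lighter particle has the longer wavelength.

The electron has the longer de Broglie wavelength.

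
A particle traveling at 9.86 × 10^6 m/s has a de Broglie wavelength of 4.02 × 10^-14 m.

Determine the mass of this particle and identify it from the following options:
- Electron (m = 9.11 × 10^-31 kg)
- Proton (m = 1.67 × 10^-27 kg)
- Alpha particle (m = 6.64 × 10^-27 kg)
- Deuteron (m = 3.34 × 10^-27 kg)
The particle is a proton.

From λ = h/(mv), solve for mass:

m = h/(λv)
m = (6.626 × 10^-34 J·s) / (4.02 × 10^-14 m × 9.86 × 10^6 m/s)
m = 1.67 × 10^-27 kg

Comparing with the listed masses, this is closest to a proton.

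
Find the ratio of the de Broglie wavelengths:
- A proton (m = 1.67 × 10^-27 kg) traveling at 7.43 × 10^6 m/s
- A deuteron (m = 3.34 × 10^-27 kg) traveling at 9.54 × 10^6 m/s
λ₁/λ₂ = 2.57

Using λ = h/(mv):

λ₁ = h/(m₁v₁) = 5.34 × 10^-14 m
λ₂ = h/(m₂v₂) = 2.08 × 10^-14 m

Ratio λ₁/λ₂ = (m₂v₂)/(m₁v₁)
         = (3.34 × 10^-27 kg × 9.54 × 10^6 m/s) / (1.67 × 10^-27 kg × 7.43 × 10^6 m/s)
         = 2.57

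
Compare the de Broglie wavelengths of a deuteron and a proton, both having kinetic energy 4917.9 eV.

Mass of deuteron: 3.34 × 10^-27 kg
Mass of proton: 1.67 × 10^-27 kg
The proton has the longer wavelength.

Using λ = h/√(2mKE):

For deuteron: λ₁ = h/√(2m₁KE) = 2.89 × 10^-13 m
For proton: λ₂ = h/√(2m₂KE) = 4.08 × 10^-13 m

Since λ ∝ 1/√m at constant kinetic energy, the lighter particle has the longer wavelength.

The proton has the longer de Broglie wavelength.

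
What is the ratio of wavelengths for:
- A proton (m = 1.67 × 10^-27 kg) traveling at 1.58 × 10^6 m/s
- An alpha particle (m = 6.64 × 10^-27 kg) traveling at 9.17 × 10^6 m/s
λ₁/λ₂ = 23.1

Using λ = h/(mv):

λ₁ = h/(m₁v₁) = 2.51 × 10^-13 m
λ₂ = h/(m₂v₂) = 1.09 × 10^-14 m

Ratio λ₁/λ₂ = (m₂v₂)/(m₁v₁)
         = (6.64 × 10^-27 kg × 9.17 × 10^6 m/s) / (1.67 × 10^-27 kg × 1.58 × 10^6 m/s)
         = 23.1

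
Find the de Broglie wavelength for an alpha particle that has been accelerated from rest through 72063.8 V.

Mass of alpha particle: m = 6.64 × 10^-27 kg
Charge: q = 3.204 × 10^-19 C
3.78 × 10^-14 m

When a particle is accelerated through voltage V, it gains kinetic energy KE = qV.

The de Broglie wavelength is then λ = h/√(2mqV):

λ = h/√(2mqV)
λ = (6.626 × 10^-34 J·s) / √(2 × 6.64 × 10^-27 kg × 3.204 × 10^-19 C × 72063.8 V)
λ = 3.78 × 10^-14 m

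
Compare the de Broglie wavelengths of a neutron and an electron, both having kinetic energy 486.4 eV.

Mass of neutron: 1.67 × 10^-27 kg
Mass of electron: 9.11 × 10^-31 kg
The electron has the longer wavelength.

Using λ = h/√(2mKE):

For neutron: λ₁ = h/√(2m₁KE) = 1.30 × 10^-12 m
For electron: λ₂ = h/√(2m₂KE) = 5.56 × 10^-11 m

Since λ ∝ 1/√m at constant kinetic energy, the lighter particle has the longer wavelength.

The electron has the longer de Broglie wavelength.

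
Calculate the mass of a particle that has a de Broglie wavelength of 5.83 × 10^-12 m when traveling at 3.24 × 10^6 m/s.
3.51 × 10^-29 kg

From the de Broglie relation λ = h/(mv), we solve for m:

m = h/(λv)
m = (6.626 × 10^-34 J·s) / (5.83 × 10^-12 m × 3.24 × 10^6 m/s)
m = 3.51 × 10^-29 kg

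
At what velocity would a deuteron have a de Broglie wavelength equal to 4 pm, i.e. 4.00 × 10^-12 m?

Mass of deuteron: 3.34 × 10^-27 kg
4.96 × 10^4 m/s

From λ = h/(mv), solve for v:

v = h/(mλ)
v = (6.626 × 10^-34 J·s) / (3.34 × 10^-27 kg × 4.00 × 10^-12 m)
v = 4.96 × 10^4 m/s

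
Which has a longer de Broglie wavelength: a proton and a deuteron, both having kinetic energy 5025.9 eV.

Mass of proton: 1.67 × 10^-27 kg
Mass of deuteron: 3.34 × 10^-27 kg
The proton has the longer wavelength.

Using λ = h/√(2mKE):

For proton: λ₁ = h/√(2m₁KE) = 4.04 × 10^-13 m
For deuteron: λ₂ = h/√(2m₂KE) = 2.86 × 10^-13 m

Since λ ∝ 1/√m at constant kinetic energy, the lighter particle has the longer wavelength.

The proton has the longer de Broglie wavelength.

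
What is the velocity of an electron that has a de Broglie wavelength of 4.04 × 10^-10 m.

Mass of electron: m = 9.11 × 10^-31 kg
1.80 × 10^6 m/s

From the de Broglie relation λ = h/(mv), we solve for v:

v = h/(mλ)
v = (6.626 × 10^-34 J·s) / (9.11 × 10^-31 kg × 4.04 × 10^-10 m)
v = 1.80 × 10^6 m/s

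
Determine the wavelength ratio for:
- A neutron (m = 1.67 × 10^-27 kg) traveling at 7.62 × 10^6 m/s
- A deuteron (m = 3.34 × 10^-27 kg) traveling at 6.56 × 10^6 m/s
λ₁/λ₂ = 1.72

Using λ = h/(mv):

λ₁ = h/(m₁v₁) = 5.21 × 10^-14 m
λ₂ = h/(m₂v₂) = 3.02 × 10^-14 m

Ratio λ₁/λ₂ = (m₂v₂)/(m₁v₁)
         = (3.34 × 10^-27 kg × 6.56 × 10^6 m/s) / (1.67 × 10^-27 kg × 7.62 × 10^6 m/s)
         = 1.72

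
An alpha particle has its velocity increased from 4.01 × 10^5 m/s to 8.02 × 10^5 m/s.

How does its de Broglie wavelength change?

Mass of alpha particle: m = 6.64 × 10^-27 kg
The wavelength decreases by a factor of 2.

Using λ = h/(mv):

Initial wavelength: λ₁ = h/(mv₁) = 2.49 × 10^-13 m
Final wavelength: λ₂ = h/(mv₂) = 1.24 × 10^-13 m

Since λ ∝ 1/v, when velocity increases by a factor of 2, the wavelength decreases by a factor of 2.

λ₂/λ₁ = v₁/v₂ = 1/2

The wavelength decreases by a factor of 2.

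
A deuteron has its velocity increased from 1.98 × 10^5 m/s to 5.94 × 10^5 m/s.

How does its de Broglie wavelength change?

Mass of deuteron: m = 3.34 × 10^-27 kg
The wavelength decreases by a factor of 3.

Using λ = h/(mv):

Initial wavelength: λ₁ = h/(mv₁) = 1.00 × 10^-12 m
Final wavelength: λ₂ = h/(mv₂) = 3.34 × 10^-13 m

Since λ ∝ 1/v, when velocity increases by a factor of 3, the wavelength decreases by a factor of 3.

λ₂/λ₁ = v₁/v₂ = 1/3

The wavelength decreases by a factor of 3.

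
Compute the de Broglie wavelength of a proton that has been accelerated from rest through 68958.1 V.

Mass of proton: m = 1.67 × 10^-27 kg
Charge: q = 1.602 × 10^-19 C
1.09 × 10^-13 m

When a particle is accelerated through voltage V, it gains kinetic energy KE = qV.

The de Broglie wavelength is then λ = h/√(2mqV):

λ = h/√(2mqV)
λ = (6.626 × 10^-34 J·s) / √(2 × 1.67 × 10^-27 kg × 1.602 × 10^-19 C × 68958.1 V)
λ = 1.09 × 10^-13 m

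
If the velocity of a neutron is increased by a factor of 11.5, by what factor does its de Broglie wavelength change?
The wavelength decreases by a factor of 11.5.

From λ = h/(mv), the wavelength is inversely proportional to velocity:

λ ∝ 1/v

If v → 11.5v, then λ → λ/11.5

When velocity is increased by a factor of 11.5, the wavelength decreases by a factor of 11.5.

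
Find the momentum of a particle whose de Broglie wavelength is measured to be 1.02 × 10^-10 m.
6.50 × 10^-24 kg·m/s

From the de Broglie relation λ = h/p, we solve for p:

p = h/λ
p = (6.626 × 10^-34 J·s) / (1.02 × 10^-10 m)
p = 6.50 × 10^-24 kg·m/s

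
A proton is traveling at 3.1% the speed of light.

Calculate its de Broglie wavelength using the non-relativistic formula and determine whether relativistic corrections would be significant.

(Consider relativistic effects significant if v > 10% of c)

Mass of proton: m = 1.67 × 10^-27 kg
No, relativistic corrections are not needed.

Using the non-relativistic de Broglie formula λ = h/(mv):

v = 3.1% × c = 9.294 × 10^6 m/s

λ = h/(mv)
λ = (6.626 × 10^-34 J·s) / (1.67 × 10^-27 kg × 9.294 × 10^6 m/s)
λ = 4.27 × 10^-14 m

Since v = 3.1% of c < 10% of c, relativistic corrections are NOT significant and this non-relativistic result is a good approximation.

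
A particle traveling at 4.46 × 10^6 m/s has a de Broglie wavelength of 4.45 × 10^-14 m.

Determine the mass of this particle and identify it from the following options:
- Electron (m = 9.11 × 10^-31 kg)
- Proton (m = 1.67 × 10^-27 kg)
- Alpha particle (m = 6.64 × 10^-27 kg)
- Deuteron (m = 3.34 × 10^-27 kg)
The particle is a deuteron.

From λ = h/(mv), solve for mass:

m = h/(λv)
m = (6.626 × 10^-34 J·s) / (4.45 × 10^-14 m × 4.46 × 10^6 m/s)
m = 3.34 × 10^-27 kg

Comparing with the listed masses, this is closest to a deuteron.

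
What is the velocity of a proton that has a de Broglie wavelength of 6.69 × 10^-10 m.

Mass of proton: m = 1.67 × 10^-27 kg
5.93 × 10^2 m/s

From the de Broglie relation λ = h/(mv), we solve for v:

v = h/(mλ)
v = (6.626 × 10^-34 J·s) / (1.67 × 10^-27 kg × 6.69 × 10^-10 m)
v = 5.93 × 10^2 m/s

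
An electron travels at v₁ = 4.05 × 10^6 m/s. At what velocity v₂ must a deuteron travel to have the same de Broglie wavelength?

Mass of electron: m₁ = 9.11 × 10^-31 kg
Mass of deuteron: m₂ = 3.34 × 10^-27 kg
v₂ = 1.10 × 10^3 m/s

For equal de Broglie wavelengths: λ₁ = λ₂

h/(m₁v₁) = h/(m₂v₂)
m₁v₁ = m₂v₂
v₂ = v₁ · (m₁/m₂)

v₂ = 4.05 × 10^6 m/s × (9.11 × 10^-31 kg / 3.34 × 10^-27 kg)
v₂ = 1.10 × 10^3 m/s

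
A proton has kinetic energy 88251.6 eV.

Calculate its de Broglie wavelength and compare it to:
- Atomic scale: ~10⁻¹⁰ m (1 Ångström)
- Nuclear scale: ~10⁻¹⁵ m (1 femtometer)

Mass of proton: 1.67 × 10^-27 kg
λ = 9.64 × 10^-14 m, which is between nuclear and atomic scales.

Using λ = h/√(2mKE):

KE = 88251.6 eV = 1.414 × 10^-14 J

λ = h/√(2mKE)
λ = (6.626 × 10^-34 J·s) / √(2 × 1.67 × 10^-27 kg × 1.414 × 10^-14 J)
λ = 9.64 × 10^-14 m

Comparison:
- Atomic scale (10⁻¹⁰ m): λ is 0.00096× this size
- Nuclear scale (10⁻¹⁵ m): λ is 96× this size

The wavelength is between nuclear and atomic scales.

This wavelength is appropriate for probing atomic structure but too large for nuclear physics experiments.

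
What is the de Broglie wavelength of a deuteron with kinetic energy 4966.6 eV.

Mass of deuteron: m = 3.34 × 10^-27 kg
2.87 × 10^-13 m

Using λ = h/√(2mKE):

First convert KE to Joules: KE = 4966.6 eV = 7.957 × 10^-16 J

λ = h/√(2mKE)
λ = (6.626 × 10^-34 J·s) / √(2 × 3.34 × 10^-27 kg × 7.957 × 10^-16 J)
λ = 2.87 × 10^-13 m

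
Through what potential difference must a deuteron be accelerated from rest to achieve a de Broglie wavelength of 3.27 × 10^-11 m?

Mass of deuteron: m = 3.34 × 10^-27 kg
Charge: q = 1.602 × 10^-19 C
3.84 × 10^-1 V

From λ = h/√(2mqV), we solve for V:

λ² = h²/(2mqV)
V = h²/(2mqλ²)
V = (6.626 × 10^-34 J·s)² / (2 × 3.34 × 10^-27 kg × 1.602 × 10^-19 C × (3.27 × 10^-11 m)²)
V = 3.84 × 10^-1 V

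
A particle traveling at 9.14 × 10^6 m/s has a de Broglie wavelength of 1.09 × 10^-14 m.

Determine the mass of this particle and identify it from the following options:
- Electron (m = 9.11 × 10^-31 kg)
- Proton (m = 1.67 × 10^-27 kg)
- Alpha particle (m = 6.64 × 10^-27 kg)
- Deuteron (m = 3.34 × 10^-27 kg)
The particle is an alpha particle.

From λ = h/(mv), solve for mass:

m = h/(λv)
m = (6.626 × 10^-34 J·s) / (1.09 × 10^-14 m × 9.14 × 10^6 m/s)
m = 6.65 × 10^-27 kg

Comparing with the listed masses, this is closest to an alpha particle.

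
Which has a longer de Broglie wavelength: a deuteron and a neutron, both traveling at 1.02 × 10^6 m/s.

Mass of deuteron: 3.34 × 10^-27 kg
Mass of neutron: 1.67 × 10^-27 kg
The neutron has the longer wavelength.

Using λ = h/(mv), since both particles have the same velocity, the wavelength depends only on mass.

For deuteron: λ₁ = h/(m₁v) = 1.94 × 10^-13 m
For neutron: λ₂ = h/(m₂v) = 3.89 × 10^-13 m

Since λ ∝ 1/m at constant velocity, the lighter particle has the longer wavelength.

The neutron has the longer de Broglie wavelength.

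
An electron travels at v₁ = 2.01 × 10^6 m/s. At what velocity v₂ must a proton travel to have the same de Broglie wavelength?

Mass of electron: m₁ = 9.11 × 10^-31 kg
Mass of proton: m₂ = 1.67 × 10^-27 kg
v₂ = 1.10 × 10^3 m/s

For equal de Broglie wavelengths: λ₁ = λ₂

h/(m₁v₁) = h/(m₂v₂)
m₁v₁ = m₂v₂
v₂ = v₁ · (m₁/m₂)

v₂ = 2.01 × 10^6 m/s × (9.11 × 10^-31 kg / 1.67 × 10^-27 kg)
v₂ = 1.10 × 10^3 m/s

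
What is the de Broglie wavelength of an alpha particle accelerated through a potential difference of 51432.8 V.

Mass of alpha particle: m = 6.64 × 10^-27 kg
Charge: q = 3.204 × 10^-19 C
4.48 × 10^-14 m

When a particle is accelerated through voltage V, it gains kinetic energy KE = qV.

The de Broglie wavelength is then λ = h/√(2mqV):

λ = h/√(2mqV)
λ = (6.626 × 10^-34 J·s) / √(2 × 6.64 × 10^-27 kg × 3.204 × 10^-19 C × 51432.8 V)
λ = 4.48 × 10^-14 m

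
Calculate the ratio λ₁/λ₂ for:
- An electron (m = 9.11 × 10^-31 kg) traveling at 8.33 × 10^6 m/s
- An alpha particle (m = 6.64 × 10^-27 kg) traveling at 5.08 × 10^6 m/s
λ₁/λ₂ = 4.44 × 10^3

Using λ = h/(mv):

λ₁ = h/(m₁v₁) = 8.73 × 10^-11 m
λ₂ = h/(m₂v₂) = 1.96 × 10^-14 m

Ratio λ₁/λ₂ = (m₂v₂)/(m₁v₁)
         = (6.64 × 10^-27 kg × 5.08 × 10^6 m/s) / (9.11 × 10^-31 kg × 8.33 × 10^6 m/s)
         = 4.44 × 10^3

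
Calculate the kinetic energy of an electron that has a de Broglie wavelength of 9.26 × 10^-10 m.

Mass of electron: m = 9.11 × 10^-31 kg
2.81 × 10^-19 J (or 1.75 eV)

From λ = h/√(2mKE), we solve for KE:

λ² = h²/(2mKE)
KE = h²/(2mλ²)
KE = (6.626 × 10^-34 J·s)² / (2 × 9.11 × 10^-31 kg × (9.26 × 10^-10 m)²)
KE = 2.81 × 10^-19 J
KE = 1.75 eV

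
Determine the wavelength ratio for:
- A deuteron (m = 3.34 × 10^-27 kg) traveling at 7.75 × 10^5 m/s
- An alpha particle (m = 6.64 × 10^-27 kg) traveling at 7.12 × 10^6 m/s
λ₁/λ₂ = 18.3

Using λ = h/(mv):

λ₁ = h/(m₁v₁) = 2.56 × 10^-13 m
λ₂ = h/(m₂v₂) = 1.40 × 10^-14 m

Ratio λ₁/λ₂ = (m₂v₂)/(m₁v₁)
         = (6.64 × 10^-27 kg × 7.12 × 10^6 m/s) / (3.34 × 10^-27 kg × 7.75 × 10^5 m/s)
         = 18.3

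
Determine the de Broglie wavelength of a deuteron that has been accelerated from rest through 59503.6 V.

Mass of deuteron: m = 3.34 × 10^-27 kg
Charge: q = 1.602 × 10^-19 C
8.30 × 10^-14 m

When a particle is accelerated through voltage V, it gains kinetic energy KE = qV.

The de Broglie wavelength is then λ = h/√(2mqV):

λ = h/√(2mqV)
λ = (6.626 × 10^-34 J·s) / √(2 × 3.34 × 10^-27 kg × 1.602 × 10^-19 C × 59503.6 V)
λ = 8.30 × 10^-14 m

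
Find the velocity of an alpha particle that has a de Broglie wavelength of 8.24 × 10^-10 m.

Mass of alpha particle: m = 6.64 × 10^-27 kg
1.21 × 10^2 m/s

From the de Broglie relation λ = h/(mv), we solve for v:

v = h/(mλ)
v = (6.626 × 10^-34 J·s) / (6.64 × 10^-27 kg × 8.24 × 10^-10 m)
v = 1.21 × 10^2 m/s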